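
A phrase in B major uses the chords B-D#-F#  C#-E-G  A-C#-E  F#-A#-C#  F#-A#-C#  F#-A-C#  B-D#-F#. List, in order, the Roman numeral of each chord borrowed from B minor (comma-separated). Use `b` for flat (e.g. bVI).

ii°, bVII, v

B major has the diatonic set B, C#m, D#m, E, F#, G#m, A#dim. Of the given chords, B–D#–F# = B and F#–A#–C# = F# are diatonic. C#–E–G doesn't fit — on degree 2 B major would have C#m (ii). C#dim is the degree-2 chord of B minor, so it is the borrowed ii°. But A–C#–E is foreign: the diatonic vii° on degree 7 is A#dim, whereas A comes from B minor. It is labeled bVII. But F#–A–C# is foreign: the diatonic V on degree 5 is F#, whereas F#m comes from B minor. It is labeled v.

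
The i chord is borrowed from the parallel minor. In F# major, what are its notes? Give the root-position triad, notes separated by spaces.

F# A C#

The root, F#, is scale degree 1 — the same note in F# major and F# minor; only the chord quality changes. In F# minor the chord on F# is F#–A–C#.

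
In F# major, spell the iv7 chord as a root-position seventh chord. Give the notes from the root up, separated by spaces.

B D F# A

iv7 is built on scale degree 4, which is B in both F# major and its parallel. Stacking thirds in F# minor on B gives B–D–F#–A.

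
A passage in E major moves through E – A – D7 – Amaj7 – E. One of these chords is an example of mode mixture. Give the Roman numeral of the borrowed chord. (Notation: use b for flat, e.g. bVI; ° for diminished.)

The diatonic triads in E major are E, F#m, G#m, A, B, C#m, D#dim. E, A and Amaj7 are all diatonic. But D7 (D–F#–A–C) is foreign: the diatonic vii° on degree 7 is D#dim, whereas D7 comes from E minor. It is labeled bVII7.

bVII7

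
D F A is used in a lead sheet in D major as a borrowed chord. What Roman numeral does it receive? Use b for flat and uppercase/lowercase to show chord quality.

The root D is the diatonic 1st degree of D major; the borrowing shows in the chord quality. Diatonically D major has D (I) on that degree; D–F–A is instead the minor chord native to D minor, so it takes the label i.

i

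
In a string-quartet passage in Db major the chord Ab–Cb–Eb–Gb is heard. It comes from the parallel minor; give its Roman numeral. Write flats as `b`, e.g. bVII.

The root Ab is the diatonic 5th degree of Db major; the borrowing shows in the chord quality. The diatonic chord on degree 5 would be Ab (V), but Ab–Cb–Eb–Gb is the minor-seventh chord from Db minor. As a borrowed chord it is labeled v7.

v7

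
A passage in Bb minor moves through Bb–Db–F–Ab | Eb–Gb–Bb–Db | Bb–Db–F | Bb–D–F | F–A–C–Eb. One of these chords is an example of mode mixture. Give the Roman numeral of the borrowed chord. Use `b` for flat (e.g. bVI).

I

The diatonic triads in Bb minor (with V from harmonic minor) are Bbm, Cdim, Db, Ebm, F, Gb, Ab. Bb–Db–F–Ab = Bbm7, Eb–Gb–Bb–Db = Ebm7, Bb–Db–F = Bbm and F–A–C–Eb = F7 are all diatonic. Bb–D–F doesn't fit — on degree 1 Bb minor would have Bbm (i). Bb is the degree-1 chord of Bb major, so it is the borrowed I.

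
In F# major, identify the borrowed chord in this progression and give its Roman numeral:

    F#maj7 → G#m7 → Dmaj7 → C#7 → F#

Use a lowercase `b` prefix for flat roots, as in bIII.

In F# major the diatonic chords are F#, G#m, A#m, B, C#, D#m, E#dim. Of the given chords, F#maj7, G#m7, C#7 and F# are diatonic. Dmaj7 (D–F#–A–C#) doesn't fit — on degree 6 F# major would have D#m (vi). Dmaj7 is the degree-6 chord of F# minor, so it is the borrowed bVImaj7.

bVImaj7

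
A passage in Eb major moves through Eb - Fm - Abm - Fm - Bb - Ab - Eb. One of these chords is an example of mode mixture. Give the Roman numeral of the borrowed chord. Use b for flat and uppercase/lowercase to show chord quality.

The diatonic triads in Eb major are Eb, Fm, Gm, Ab, Bb, Cm, Ddim. Eb, Fm, Bb and Ab all belong to that set. Abm (Ab–Cb–Eb) doesn't fit — on degree 4 Eb major would have Ab (IV). Abm is the degree-4 chord of Eb minor, so it is the borrowed iv.

iv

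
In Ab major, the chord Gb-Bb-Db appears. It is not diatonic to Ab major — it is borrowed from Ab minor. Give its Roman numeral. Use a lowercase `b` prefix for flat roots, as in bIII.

In Ab major scale degree 7 is G; Gb is its lowered form, from Ab minor. The diatonic chord on degree 7 would be Gdim (vii°), but Gb–Bb–Db is the major chord from Ab minor. As a borrowed chord it is labeled bVII.

bVII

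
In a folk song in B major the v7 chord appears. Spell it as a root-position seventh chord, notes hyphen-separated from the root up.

F#-A-C#-E

The root, F#, is scale degree 5 — the same note in B major and B minor; only the chord quality changes. Building the minor-seventh chord from the parallel minor on F#: F#–A–C#–E.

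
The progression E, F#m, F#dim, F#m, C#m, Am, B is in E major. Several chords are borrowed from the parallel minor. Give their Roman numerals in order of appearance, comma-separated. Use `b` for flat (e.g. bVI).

ii°, iv

E major has the diatonic set E, F#m, G#m, A, B, C#m, D#dim. E, F#m, C#m and B are all diatonic. F#dim (F#–A–C) is not: scale degree 2 in E major carries F#m (ii). In E minor the chord on that degree is F#dim, so here it functions as ii°, borrowed from the parallel minor. Am (A–C–E) is not: scale degree 4 in E major carries A (IV). In E minor the chord on that degree is Am, so here it functions as iv, borrowed from the parallel minor.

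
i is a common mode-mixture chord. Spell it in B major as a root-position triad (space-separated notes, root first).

i is built on scale degree 1, which is B in both B major and its parallel. Stacking thirds in B minor on B gives B–D–F#.

B D F#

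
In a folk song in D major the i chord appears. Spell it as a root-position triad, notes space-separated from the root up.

i is built on scale degree 1, which is D in both D major and its parallel. Stacking thirds in D minor on D gives D–F–A.

D F A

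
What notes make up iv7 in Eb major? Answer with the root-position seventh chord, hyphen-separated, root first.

The root, Ab, is scale degree 4 — the same note in Eb major and Eb minor; only the chord quality changes. Building the minor-seventh chord from the parallel minor on Ab: Ab–Cb–Eb–Gb.

Ab-Cb-Eb-Gb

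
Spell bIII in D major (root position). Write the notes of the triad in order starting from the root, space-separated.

F A C

Scale degree 3 in D major is F#. bIII uses the lowered form, F, taken from D minor. In D minor the chord on F is F–A–C.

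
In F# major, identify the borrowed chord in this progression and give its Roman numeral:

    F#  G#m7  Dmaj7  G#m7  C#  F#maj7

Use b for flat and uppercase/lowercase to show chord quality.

In F# major the diatonic chords are F#, G#m, A#m, B, C#, D#m, E#dim. F#, G#m7, C# and F#maj7 all belong to that set. Dmaj7 (D–F#–A–C#) doesn't fit — on degree 6 F# major would have D#m (vi). Dmaj7 is the degree-6 chord of F# minor, so it is the borrowed bVImaj7.

bVImaj7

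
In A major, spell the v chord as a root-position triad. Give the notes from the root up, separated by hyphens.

The root, E, is scale degree 5 — the same note in A major and A minor; only the chord quality changes. Building the minor chord from the parallel minor on E: E–G–B.

E-G-B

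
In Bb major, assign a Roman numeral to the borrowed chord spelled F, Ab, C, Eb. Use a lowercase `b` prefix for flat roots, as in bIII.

v7

The root F is the diatonic 5th degree of Bb major; the borrowing shows in the chord quality. F–Ab–C–Eb is a minor-seventh chord — the form found in Bb minor, not the diatonic V (F). Borrowed into Bb major it is written v7.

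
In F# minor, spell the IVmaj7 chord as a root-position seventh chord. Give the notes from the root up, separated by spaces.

B D# F# A#

IVmaj7 is built on scale degree 4, which is B in both F# minor and its parallel. Stacking thirds in F# major on B gives B–D#–F#–A#.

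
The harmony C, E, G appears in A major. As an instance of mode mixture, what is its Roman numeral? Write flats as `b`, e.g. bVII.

The root C is the lowered 3rd scale degree — diatonically A major has C# there. C–E–G is a major chord — the form found in A minor, not the diatonic iii (C#m). Borrowed into A major it is written bIII.

bIII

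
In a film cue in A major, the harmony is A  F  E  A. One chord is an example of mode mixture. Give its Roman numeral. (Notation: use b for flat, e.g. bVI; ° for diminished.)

bVI

A major has the diatonic set A, Bm, C#m, D, E, F#m, G#dim. A and E are both diatonic. F (F–A–C) is not: scale degree 6 in A major carries F#m (vi). In A minor the chord on that degree is F, so here it functions as bVI, borrowed from the parallel minor.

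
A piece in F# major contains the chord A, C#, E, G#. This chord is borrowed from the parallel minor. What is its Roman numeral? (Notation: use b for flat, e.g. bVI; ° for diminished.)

The root A is the lowered 3rd scale degree — diatonically F# major has A# there. Diatonically F# major has A#m (iii) on that degree; A–C#–E–G# is instead the major-seventh chord native to F# minor, so it takes the label bIIImaj7.

bIIImaj7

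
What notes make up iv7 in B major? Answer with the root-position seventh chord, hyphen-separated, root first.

The root, E, is scale degree 4 — the same note in B major and B minor; only the chord quality changes. Stacking thirds in B minor on E gives E–G–B–D.

E-G-B-D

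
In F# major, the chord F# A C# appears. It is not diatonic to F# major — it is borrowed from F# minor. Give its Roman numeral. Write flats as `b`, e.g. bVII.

i

F# is scale degree 1 in F# major. The diatonic chord on degree 1 would be F# (I), but F#–A–C# is the minor chord from F# minor. As a borrowed chord it is labeled i.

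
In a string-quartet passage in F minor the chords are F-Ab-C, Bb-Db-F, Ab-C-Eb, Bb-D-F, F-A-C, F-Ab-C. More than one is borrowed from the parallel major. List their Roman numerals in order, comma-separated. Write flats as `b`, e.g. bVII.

F minor has the diatonic set Fm, Gdim, Ab, Bbm, C, Db, Eb (with V from harmonic minor). Of the given chords, F–Ab–C = Fm, Bb–Db–F = Bbm and Ab–C–Eb = Ab are diatonic. But Bb–D–F is foreign: the diatonic iv on degree 4 is Bbm, whereas Bb comes from F major. It is labeled IV. But F–A–C is foreign: the diatonic i on degree 1 is Fm, whereas F comes from F major. It is labeled I.

IV, I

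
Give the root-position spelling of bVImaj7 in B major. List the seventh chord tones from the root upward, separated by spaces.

The root of bVImaj7 is the lowered 6th degree: G# becomes G. In B minor the chord on G is G–B–D–F#.

G B D F#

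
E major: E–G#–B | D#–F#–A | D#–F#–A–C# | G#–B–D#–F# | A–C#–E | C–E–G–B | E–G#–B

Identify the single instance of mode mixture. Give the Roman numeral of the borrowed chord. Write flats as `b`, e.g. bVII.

bVImaj7

In E major the diatonic chords are E, F#m, G#m, A, B, C#m, D#dim. Of the given chords, E–G#–B = E, D#–F#–A = D#dim, D#–F#–A–C# = D#m7b5, G#–B–D#–F# = G#m7 and A–C#–E = A are diatonic. C–E–G–B is not: scale degree 6 in E major carries C#m (vi). In E minor the chord on that degree is Cmaj7, so here it functions as bVImaj7, borrowed from the parallel minor.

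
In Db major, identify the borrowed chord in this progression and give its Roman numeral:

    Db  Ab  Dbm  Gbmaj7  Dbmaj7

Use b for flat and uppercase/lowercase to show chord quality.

i

Db major has the diatonic set Db, Ebm, Fm, Gb, Ab, Bbm, Cdim. Of the given chords, Db, Ab, Gbmaj7 and Dbmaj7 are diatonic. But Dbm (Db–Fb–Ab) is foreign: the diatonic I on degree 1 is Db, whereas Dbm comes from Db minor. It is labeled i.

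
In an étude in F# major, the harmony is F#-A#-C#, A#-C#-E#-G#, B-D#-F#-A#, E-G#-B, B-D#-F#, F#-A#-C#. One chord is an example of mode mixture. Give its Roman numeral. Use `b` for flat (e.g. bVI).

bVII

The diatonic triads in F# major are F#, G#m, A#m, B, C#, D#m, E#dim. F#–A#–C# = F#, A#–C#–E#–G# = A#m7, B–D#–F#–A# = Bmaj7 and B–D#–F# = B are all diatonic. E–G#–B is not: scale degree 7 in F# major carries E#dim (vii°). In F# minor the chord on that degree is E, so here it functions as bVII, borrowed from the parallel minor.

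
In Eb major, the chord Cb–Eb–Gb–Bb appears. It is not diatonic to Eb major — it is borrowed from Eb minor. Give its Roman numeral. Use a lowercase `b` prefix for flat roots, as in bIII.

Cb is the lowered form of scale degree 6 in Eb major (the diatonic degree 6 is C). Diatonically Eb major has Cm (vi) on that degree; Cb–Eb–Gb–Bb is instead the major-seventh chord native to Eb minor, so it takes the label bVImaj7.

bVImaj7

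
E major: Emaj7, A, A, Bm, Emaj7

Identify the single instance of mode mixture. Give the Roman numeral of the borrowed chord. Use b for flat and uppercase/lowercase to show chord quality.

The diatonic triads in E major are E, F#m, G#m, A, B, C#m, D#dim. Emaj7 and A both belong to that set. Bm (B–D–F#) doesn't fit — on degree 5 E major would have B (V). Bm is the degree-5 chord of E minor, so it is the borrowed v.

v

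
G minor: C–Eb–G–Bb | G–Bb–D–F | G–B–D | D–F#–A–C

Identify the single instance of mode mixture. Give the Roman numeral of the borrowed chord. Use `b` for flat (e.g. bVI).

G minor has the diatonic set Gm, Adim, Bb, Cm, D, Eb, F (with V from harmonic minor). C–Eb–G–Bb = Cm7, G–Bb–D–F = Gm7 and D–F#–A–C = D7 are all diatonic. G–B–D is not: scale degree 1 in G minor carries Gm (i). In G major the chord on that degree is G, so here it functions as I, borrowed from the parallel major.

I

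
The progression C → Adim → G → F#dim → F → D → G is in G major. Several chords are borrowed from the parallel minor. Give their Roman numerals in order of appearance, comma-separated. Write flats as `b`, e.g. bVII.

ii°, bVII

In G major the diatonic chords are G, Am, Bm, C, D, Em, F#dim. Of the given chords, C, G, F#dim and D are diatonic. But Adim (A–C–Eb) is foreign: the diatonic ii on degree 2 is Am, whereas Adim comes from G minor. It is labeled ii°. F (F–A–C) doesn't fit — on degree 7 G major would have F#dim (vii°). F is the degree-7 chord of G minor, so it is the borrowed bVII.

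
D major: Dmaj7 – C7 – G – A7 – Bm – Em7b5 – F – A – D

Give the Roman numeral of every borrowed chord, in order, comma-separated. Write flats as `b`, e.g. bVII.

The diatonic triads in D major are D, Em, F#m, G, A, Bm, C#dim. Dmaj7, G, A7, Bm, A and D all belong to that set. C7 (C–E–G–Bb) is not: scale degree 7 in D major carries C#dim (vii°). In D minor the chord on that degree is C7, so here it functions as bVII7, borrowed from the parallel minor. Em7b5 (E–G–Bb–D) is not: scale degree 2 in D major carries Em (ii). In D minor the chord on that degree is Em7b5, so here it functions as iiø7, borrowed from the parallel minor. F (F–A–C) doesn't fit — on degree 3 D major would have F#m (iii). F is the degree-3 chord of D minor, so it is the borrowed bIII.

bVII7, iiø7, bIII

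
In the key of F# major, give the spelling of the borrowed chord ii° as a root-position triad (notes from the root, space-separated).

ii° is built on scale degree 2, which is G# in both F# major and its parallel. In F# minor the chord on G# is G#–B–D.

G# B D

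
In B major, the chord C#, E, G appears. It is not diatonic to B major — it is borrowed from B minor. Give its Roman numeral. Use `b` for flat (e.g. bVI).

C# is scale degree 2 in B major. Diatonically B major has C#m (ii) on that degree; C#–E–G is instead the diminished chord native to B minor, so it takes the label ii°.

ii°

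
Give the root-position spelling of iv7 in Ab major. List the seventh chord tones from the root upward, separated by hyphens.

The root, Db, is scale degree 4 — the same note in Ab major and Ab minor; only the chord quality changes. Stacking thirds in Ab minor on Db gives Db–Fb–Ab–Cb.

Db-Fb-Ab-Cb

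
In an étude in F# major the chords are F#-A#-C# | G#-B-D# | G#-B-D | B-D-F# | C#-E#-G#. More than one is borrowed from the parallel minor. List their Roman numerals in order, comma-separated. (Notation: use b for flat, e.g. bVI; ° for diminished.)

F# major has the diatonic set F#, G#m, A#m, B, C#, D#m, E#dim. F#–A#–C# = F#, G#–B–D# = G#m and C#–E#–G# = C# all belong to that set. G#–B–D is not: scale degree 2 in F# major carries G#m (ii). In F# minor the chord on that degree is G#dim, so here it functions as ii°, borrowed from the parallel minor. But B–D–F# is foreign: the diatonic IV on degree 4 is B, whereas Bm comes from F# minor. It is labeled iv.

ii°, iv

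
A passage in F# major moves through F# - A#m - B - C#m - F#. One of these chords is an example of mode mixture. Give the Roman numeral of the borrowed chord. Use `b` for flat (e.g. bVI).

v

F# major has the diatonic set F#, G#m, A#m, B, C#, D#m, E#dim. F#, A#m and B all belong to that set. But C#m (C#–E–G#) is foreign: the diatonic V on degree 5 is C#, whereas C#m comes from F# minor. It is labeled v.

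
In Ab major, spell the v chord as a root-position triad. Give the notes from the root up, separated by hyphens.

Eb-Gb-Bb

The root, Eb, is scale degree 5 — the same note in Ab major and Ab minor; only the chord quality changes. In Ab minor the chord on Eb is Eb–Gb–Bb.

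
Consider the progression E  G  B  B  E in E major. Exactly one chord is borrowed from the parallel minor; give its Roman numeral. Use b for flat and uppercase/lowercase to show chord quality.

bIII

The diatonic triads in E major are E, F#m, G#m, A, B, C#m, D#dim. E and B are both diatonic. G (G–B–D) doesn't fit — on degree 3 E major would have G#m (iii). G is the degree-3 chord of E minor, so it is the borrowed bIII.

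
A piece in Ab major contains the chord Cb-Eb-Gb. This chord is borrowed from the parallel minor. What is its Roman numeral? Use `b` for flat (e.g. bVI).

bIII

The root Cb is the lowered 3rd scale degree — diatonically Ab major has C there. Diatonically Ab major has Cm (iii) on that degree; Cb–Eb–Gb is instead the major chord native to Ab minor, so it takes the label bIII.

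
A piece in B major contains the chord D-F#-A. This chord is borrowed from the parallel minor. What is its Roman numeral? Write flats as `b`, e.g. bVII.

The root D is the lowered 3rd scale degree — diatonically B major has D# there. Diatonically B major has D#m (iii) on that degree; D–F#–A is instead the major chord native to B minor, so it takes the label bIII.

bIII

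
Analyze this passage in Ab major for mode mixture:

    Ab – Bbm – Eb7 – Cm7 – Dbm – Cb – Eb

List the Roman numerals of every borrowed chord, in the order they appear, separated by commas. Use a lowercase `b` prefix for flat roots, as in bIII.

iv, bIII

The diatonic triads in Ab major are Ab, Bbm, Cm, Db, Eb, Fm, Gdim. Ab, Bbm, Eb7, Cm7 and Eb are all diatonic. Dbm (Db–Fb–Ab) is not: scale degree 4 in Ab major carries Db (IV). In Ab minor the chord on that degree is Dbm, so here it functions as iv, borrowed from the parallel minor. Cb (Cb–Eb–Gb) is not: scale degree 3 in Ab major carries Cm (iii). In Ab minor the chord on that degree is Cb, so here it functions as bIII, borrowed from the parallel minor.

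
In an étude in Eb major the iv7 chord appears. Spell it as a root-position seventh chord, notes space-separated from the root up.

Ab Cb Eb Gb

The root, Ab, is scale degree 4 — the same note in Eb major and Eb minor; only the chord quality changes. Stacking thirds in Eb minor on Ab gives Ab–Cb–Eb–Gb.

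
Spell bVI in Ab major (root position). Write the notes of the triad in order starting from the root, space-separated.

Scale degree 6 in Ab major is F. bVI uses the lowered form, Fb, taken from Ab minor. Stacking thirds in Ab minor on Fb gives Fb–Ab–Cb.

Fb Ab Cb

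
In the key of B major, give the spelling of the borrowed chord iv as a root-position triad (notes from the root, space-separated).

E G B

The root, E, is scale degree 4 — the same note in B major and B minor; only the chord quality changes. Building the minor chord from the parallel minor on E: E–G–B.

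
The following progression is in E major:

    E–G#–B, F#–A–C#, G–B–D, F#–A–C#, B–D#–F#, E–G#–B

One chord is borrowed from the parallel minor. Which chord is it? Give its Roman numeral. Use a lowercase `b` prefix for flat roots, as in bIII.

bIII

E major has the diatonic set E, F#m, G#m, A, B, C#m, D#dim. Of the given chords, E–G#–B = E, F#–A–C# = F#m and B–D#–F# = B are diatonic. G–B–D doesn't fit — on degree 3 E major would have G#m (iii). G is the degree-3 chord of E minor, so it is the borrowed bIII.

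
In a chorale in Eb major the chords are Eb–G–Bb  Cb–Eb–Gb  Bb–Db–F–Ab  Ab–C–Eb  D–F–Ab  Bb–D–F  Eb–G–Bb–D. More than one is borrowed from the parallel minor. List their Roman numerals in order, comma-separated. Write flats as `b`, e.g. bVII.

bVI, v7

The diatonic triads in Eb major are Eb, Fm, Gm, Ab, Bb, Cm, Ddim. Of the given chords, Eb–G–Bb = Eb, Ab–C–Eb = Ab, D–F–Ab = Ddim, Bb–D–F = Bb and Eb–G–Bb–D = Ebmaj7 are diatonic. But Cb–Eb–Gb is foreign: the diatonic vi on degree 6 is Cm, whereas Cb comes from Eb minor. It is labeled bVI. But Bb–Db–F–Ab is foreign: the diatonic V on degree 5 is Bb, whereas Bbm7 comes from Eb minor. It is labeled v7.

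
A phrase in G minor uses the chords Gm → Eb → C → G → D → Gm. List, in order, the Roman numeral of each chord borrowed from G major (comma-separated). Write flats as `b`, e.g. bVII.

IV, I

In G minor (with V from harmonic minor) the diatonic chords are Gm, Adim, Bb, Cm, D, Eb, F. Gm, Eb and D are all diatonic. But C (C–E–G) is foreign: the diatonic iv on degree 4 is Cm, whereas C comes from G major. It is labeled IV. G (G–B–D) is not: scale degree 1 in G minor carries Gm (i). In G major the chord on that degree is G, so here it functions as I, borrowed from the parallel major.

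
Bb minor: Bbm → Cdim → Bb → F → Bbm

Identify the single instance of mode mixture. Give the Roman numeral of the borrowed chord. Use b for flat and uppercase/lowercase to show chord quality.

I

Bb minor has the diatonic set Bbm, Cdim, Db, Ebm, F, Gb, Ab (with V from harmonic minor). Of the given chords, Bbm, Cdim and F are diatonic. Bb (Bb–D–F) doesn't fit — on degree 1 Bb minor would have Bbm (i). Bb is the degree-1 chord of Bb major, so it is the borrowed I.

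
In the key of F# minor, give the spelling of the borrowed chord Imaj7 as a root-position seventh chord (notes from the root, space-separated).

F# A# C# E#

The root, F#, is scale degree 1 — the same note in F# minor and F# major; only the chord quality changes. In F# major the chord on F# is F#–A#–C#–E#.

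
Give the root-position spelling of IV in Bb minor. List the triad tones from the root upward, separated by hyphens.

The root, Eb, is scale degree 4 — the same note in Bb minor and Bb major; only the chord quality changes. Building the major chord from the parallel major on Eb: Eb–G–Bb.

Eb-G-Bb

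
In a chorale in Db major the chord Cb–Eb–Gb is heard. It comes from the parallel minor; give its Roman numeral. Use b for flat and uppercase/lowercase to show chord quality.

bVII

Cb is the lowered form of scale degree 7 in Db major (the diatonic degree 7 is C). Diatonically Db major has Cdim (vii°) on that degree; Cb–Eb–Gb is instead the major chord native to Db minor, so it takes the label bVII.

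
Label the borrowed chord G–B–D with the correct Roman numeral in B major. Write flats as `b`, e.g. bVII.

The root G is the lowered 6th scale degree — diatonically B major has G# there. Diatonically B major has G#m (vi) on that degree; G–B–D is instead the major chord native to B minor, so it takes the label bVI.

bVI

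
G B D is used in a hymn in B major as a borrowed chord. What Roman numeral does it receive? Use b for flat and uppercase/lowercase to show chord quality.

bVI

The root G is the lowered 6th scale degree — diatonically B major has G# there. The diatonic chord on degree 6 would be G#m (vi), but G–B–D is the major chord from B minor. As a borrowed chord it is labeled bVI.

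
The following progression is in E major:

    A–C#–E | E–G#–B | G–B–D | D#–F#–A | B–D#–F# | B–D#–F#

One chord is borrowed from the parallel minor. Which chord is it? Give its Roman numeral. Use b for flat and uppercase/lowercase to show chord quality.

bIII

E major has the diatonic set E, F#m, G#m, A, B, C#m, D#dim. A–C#–E = A, E–G#–B = E, D#–F#–A = D#dim and B–D#–F# = B are all diatonic. G–B–D doesn't fit — on degree 3 E major would have G#m (iii). G is the degree-3 chord of E minor, so it is the borrowed bIII.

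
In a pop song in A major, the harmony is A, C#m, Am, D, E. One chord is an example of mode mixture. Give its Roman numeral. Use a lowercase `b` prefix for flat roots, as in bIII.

i

A major has the diatonic set A, Bm, C#m, D, E, F#m, G#dim. A, C#m, D and E are all diatonic. Am (A–C–E) doesn't fit — on degree 1 A major would have A (I). Am is the degree-1 chord of A minor, so it is the borrowed i.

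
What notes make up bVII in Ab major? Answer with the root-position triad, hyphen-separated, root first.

bVII is built on the lowered scale degree 7. In Ab major degree 7 is G; lowered it becomes Gb. Building the major chord from the parallel minor on Gb: Gb–Bb–Db.

Gb-Bb-Db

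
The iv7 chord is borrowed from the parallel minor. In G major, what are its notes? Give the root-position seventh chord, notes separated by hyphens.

C-Eb-G-Bb

iv7 is built on scale degree 4, which is C in both G major and its parallel. Stacking thirds in G minor on C gives C–Eb–G–Bb.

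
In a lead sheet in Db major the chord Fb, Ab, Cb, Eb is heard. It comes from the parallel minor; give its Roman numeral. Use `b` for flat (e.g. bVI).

In Db major scale degree 3 is F; Fb is its lowered form, from Db minor. Fb–Ab–Cb–Eb is a major-seventh chord — the form found in Db minor, not the diatonic iii (Fm). Borrowed into Db major it is written bIIImaj7.

bIIImaj7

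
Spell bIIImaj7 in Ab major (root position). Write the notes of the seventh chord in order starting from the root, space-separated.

bIIImaj7 is built on the lowered scale degree 3. In Ab major degree 3 is C; lowered it becomes Cb. Building the major-seventh chord from the parallel minor on Cb: Cb–Eb–Gb–Bb.

Cb Eb Gb Bb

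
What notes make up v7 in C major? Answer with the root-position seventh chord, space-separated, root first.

The root, G, is scale degree 5 — the same note in C major and C minor; only the chord quality changes. Building the minor-seventh chord from the parallel minor on G: G–Bb–D–F.

G Bb D F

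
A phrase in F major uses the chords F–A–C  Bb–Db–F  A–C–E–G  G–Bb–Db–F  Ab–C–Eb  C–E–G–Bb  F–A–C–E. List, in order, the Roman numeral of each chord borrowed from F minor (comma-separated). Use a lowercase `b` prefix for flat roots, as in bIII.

F major has the diatonic set F, Gm, Am, Bb, C, Dm, Edim. F–A–C = F, A–C–E–G = Am7, C–E–G–Bb = C7 and F–A–C–E = Fmaj7 are all diatonic. Bb–Db–F is not: scale degree 4 in F major carries Bb (IV). In F minor the chord on that degree is Bbm, so here it functions as iv, borrowed from the parallel minor. But G–Bb–Db–F is foreign: the diatonic ii on degree 2 is Gm, whereas Gm7b5 comes from F minor. It is labeled iiø7. But Ab–C–Eb is foreign: the diatonic iii on degree 3 is Am, whereas Ab comes from F minor. It is labeled bIII.

iv, iiø7, bIII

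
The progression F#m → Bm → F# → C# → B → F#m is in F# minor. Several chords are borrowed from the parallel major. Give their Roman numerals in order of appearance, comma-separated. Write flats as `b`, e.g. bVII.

F# minor has the diatonic set F#m, G#dim, A, Bm, C#, D, E (with V from harmonic minor). Of the given chords, F#m, Bm and C# are diatonic. F# (F#–A#–C#) doesn't fit — on degree 1 F# minor would have F#m (i). F# is the degree-1 chord of F# major, so it is the borrowed I. B (B–D#–F#) doesn't fit — on degree 4 F# minor would have Bm (iv). B is the degree-4 chord of F# major, so it is the borrowed IV.

I, IV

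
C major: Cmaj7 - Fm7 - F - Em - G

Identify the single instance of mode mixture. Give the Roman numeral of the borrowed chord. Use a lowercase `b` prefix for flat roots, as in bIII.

iv7

C major has the diatonic set C, Dm, Em, F, G, Am, Bdim. Cmaj7, F, Em and G all belong to that set. But Fm7 (F–Ab–C–Eb) is foreign: the diatonic IV on degree 4 is F, whereas Fm7 comes from C minor. It is labeled iv7.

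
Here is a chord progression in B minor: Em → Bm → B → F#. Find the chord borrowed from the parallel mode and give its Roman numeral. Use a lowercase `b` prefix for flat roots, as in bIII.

In B minor (with V from harmonic minor) the diatonic chords are Bm, C#dim, D, Em, F#, G, A. Em, Bm and F# are all diatonic. But B (B–D#–F#) is foreign: the diatonic i on degree 1 is Bm, whereas B comes from B major. It is labeled I.

I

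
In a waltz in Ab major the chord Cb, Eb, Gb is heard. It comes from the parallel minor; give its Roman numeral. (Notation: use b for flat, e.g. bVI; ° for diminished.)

The root Cb is the lowered 3rd scale degree — diatonically Ab major has C there. The diatonic chord on degree 3 would be Cm (iii), but Cb–Eb–Gb is the major chord from Ab minor. As a borrowed chord it is labeled bIII.

bIII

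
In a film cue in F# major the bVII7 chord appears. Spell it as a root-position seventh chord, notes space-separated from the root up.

E G# B D

bVII7 is built on the lowered scale degree 7. In F# major degree 7 is E#; lowered it becomes E. Stacking thirds in F# minor on E gives E–G#–B–D.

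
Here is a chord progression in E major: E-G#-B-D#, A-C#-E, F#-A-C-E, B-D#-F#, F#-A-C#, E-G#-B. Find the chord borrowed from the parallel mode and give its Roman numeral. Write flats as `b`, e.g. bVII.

In E major the diatonic chords are E, F#m, G#m, A, B, C#m, D#dim. E–G#–B–D# = Emaj7, A–C#–E = A, B–D#–F# = B, F#–A–C# = F#m and E–G#–B = E are all diatonic. F#–A–C–E is not: scale degree 2 in E major carries F#m (ii). In E minor the chord on that degree is F#m7b5, so here it functions as iiø7, borrowed from the parallel minor.

iiø7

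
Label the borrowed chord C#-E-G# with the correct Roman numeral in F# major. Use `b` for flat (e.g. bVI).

v

C# is scale degree 5 in F# major. Diatonically F# major has C# (V) on that degree; C#–E–G# is instead the minor chord native to F# minor, so it takes the label v.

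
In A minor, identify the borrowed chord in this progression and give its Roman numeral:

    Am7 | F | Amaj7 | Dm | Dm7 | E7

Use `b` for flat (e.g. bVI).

Imaj7

A minor has the diatonic set Am, Bdim, C, Dm, E, F, G (with V from harmonic minor). Of the given chords, Am7, F, Dm, Dm7 and E7 are diatonic. Amaj7 (A–C#–E–G#) doesn't fit — on degree 1 A minor would have Am (i). Amaj7 is the degree-1 chord of A major, so it is the borrowed Imaj7.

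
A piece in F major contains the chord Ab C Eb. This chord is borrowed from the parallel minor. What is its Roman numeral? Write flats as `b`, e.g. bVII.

The root Ab is the lowered 3rd scale degree — diatonically F major has A there. Ab–C–Eb is a major chord — the form found in F minor, not the diatonic iii (Am). Borrowed into F major it is written bIII.

bIII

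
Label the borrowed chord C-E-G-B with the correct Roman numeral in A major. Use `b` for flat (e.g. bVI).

C is the lowered form of scale degree 3 in A major (the diatonic degree 3 is C#). Diatonically A major has C#m (iii) on that degree; C–E–G–B is instead the major-seventh chord native to A minor, so it takes the label bIIImaj7.

bIIImaj7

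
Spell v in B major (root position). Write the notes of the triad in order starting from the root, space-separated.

F# A C#

The root, F#, is scale degree 5 — the same note in B major and B minor; only the chord quality changes. Stacking thirds in B minor on F# gives F#–A–C#.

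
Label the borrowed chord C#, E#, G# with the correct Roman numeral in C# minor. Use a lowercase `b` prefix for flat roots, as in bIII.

C# is scale degree 1 in C# minor. The diatonic chord on degree 1 would be C#m (i), but C#–E#–G# is the major chord from C# major. As a borrowed chord it is labeled I.

I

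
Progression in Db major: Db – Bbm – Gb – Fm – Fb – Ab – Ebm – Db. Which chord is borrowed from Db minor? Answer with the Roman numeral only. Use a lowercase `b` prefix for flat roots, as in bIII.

Db major has the diatonic set Db, Ebm, Fm, Gb, Ab, Bbm, Cdim. Db, Bbm, Gb, Fm, Ab and Ebm all belong to that set. Fb (Fb–Ab–Cb) is not: scale degree 3 in Db major carries Fm (iii). In Db minor the chord on that degree is Fb, so here it functions as bIII, borrowed from the parallel minor.

bIII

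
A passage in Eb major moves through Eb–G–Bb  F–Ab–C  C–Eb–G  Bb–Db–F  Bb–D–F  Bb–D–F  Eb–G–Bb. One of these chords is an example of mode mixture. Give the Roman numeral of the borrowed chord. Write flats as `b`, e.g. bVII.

In Eb major the diatonic chords are Eb, Fm, Gm, Ab, Bb, Cm, Ddim. Eb–G–Bb = Eb, F–Ab–C = Fm, C–Eb–G = Cm and Bb–D–F = Bb all belong to that set. Bb–Db–F doesn't fit — on degree 5 Eb major would have Bb (V). Bbm is the degree-5 chord of Eb minor, so it is the borrowed v.

v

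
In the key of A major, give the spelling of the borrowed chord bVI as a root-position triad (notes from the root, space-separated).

The root of bVI is the lowered 6th degree: F# becomes F. Stacking thirds in A minor on F gives F–A–C.

F A C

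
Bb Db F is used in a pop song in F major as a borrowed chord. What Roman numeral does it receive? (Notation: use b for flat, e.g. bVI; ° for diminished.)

iv

Bb is scale degree 4 in F major. The diatonic chord on degree 4 would be Bb (IV), but Bb–Db–F is the minor chord from F minor. As a borrowed chord it is labeled iv.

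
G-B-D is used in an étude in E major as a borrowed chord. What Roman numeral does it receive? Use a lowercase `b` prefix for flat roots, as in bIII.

In E major scale degree 3 is G#; G is its lowered form, from E minor. The diatonic chord on degree 3 would be G#m (iii), but G–B–D is the major chord from E minor. As a borrowed chord it is labeled bIII.

bIII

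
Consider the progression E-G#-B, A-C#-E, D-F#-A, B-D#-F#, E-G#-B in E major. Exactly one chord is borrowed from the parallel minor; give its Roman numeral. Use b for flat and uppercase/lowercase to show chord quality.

The diatonic triads in E major are E, F#m, G#m, A, B, C#m, D#dim. Of the given chords, E–G#–B = E, A–C#–E = A and B–D#–F# = B are diatonic. D–F#–A doesn't fit — on degree 7 E major would have D#dim (vii°). D is the degree-7 chord of E minor, so it is the borrowed bVII.

bVII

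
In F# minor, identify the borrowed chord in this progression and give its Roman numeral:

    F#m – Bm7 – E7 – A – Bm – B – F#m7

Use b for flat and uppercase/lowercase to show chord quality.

In F# minor (with V from harmonic minor) the diatonic chords are F#m, G#dim, A, Bm, C#, D, E. Of the given chords, F#m, Bm7, E7, A, Bm and F#m7 are diatonic. But B (B–D#–F#) is foreign: the diatonic iv on degree 4 is Bm, whereas B comes from F# major. It is labeled IV.

IV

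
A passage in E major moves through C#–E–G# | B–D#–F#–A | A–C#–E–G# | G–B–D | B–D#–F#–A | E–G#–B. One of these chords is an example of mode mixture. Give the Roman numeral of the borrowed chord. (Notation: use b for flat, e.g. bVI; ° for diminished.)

In E major the diatonic chords are E, F#m, G#m, A, B, C#m, D#dim. C#–E–G# = C#m, B–D#–F#–A = B7, A–C#–E–G# = Amaj7 and E–G#–B = E all belong to that set. G–B–D is not: scale degree 3 in E major carries G#m (iii). In E minor the chord on that degree is G, so here it functions as bIII, borrowed from the parallel minor.

bIII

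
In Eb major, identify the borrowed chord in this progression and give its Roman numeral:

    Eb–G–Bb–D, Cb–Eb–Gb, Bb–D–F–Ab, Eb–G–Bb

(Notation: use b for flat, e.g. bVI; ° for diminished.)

bVI

Eb major has the diatonic set Eb, Fm, Gm, Ab, Bb, Cm, Ddim. Of the given chords, Eb–G–Bb–D = Ebmaj7, Bb–D–F–Ab = Bb7 and Eb–G–Bb = Eb are diatonic. Cb–Eb–Gb doesn't fit — on degree 6 Eb major would have Cm (vi). Cb is the degree-6 chord of Eb minor, so it is the borrowed bVI.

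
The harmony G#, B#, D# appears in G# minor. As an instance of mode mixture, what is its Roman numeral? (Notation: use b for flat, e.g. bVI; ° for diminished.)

I

G# is scale degree 1 in G# minor. Diatonically G# minor has G#m (i) on that degree; G#–B#–D# is instead the major chord native to G# major, so it takes the label I.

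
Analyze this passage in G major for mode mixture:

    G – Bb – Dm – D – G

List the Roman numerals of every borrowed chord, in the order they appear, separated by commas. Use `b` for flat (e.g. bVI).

G major has the diatonic set G, Am, Bm, C, D, Em, F#dim. G and D both belong to that set. But Bb (Bb–D–F) is foreign: the diatonic iii on degree 3 is Bm, whereas Bb comes from G minor. It is labeled bIII. Dm (D–F–A) is not: scale degree 5 in G major carries D (V). In G minor the chord on that degree is Dm, so here it functions as v, borrowed from the parallel minor.

bIII, v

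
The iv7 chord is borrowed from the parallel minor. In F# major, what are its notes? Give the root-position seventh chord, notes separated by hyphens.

B-D-F#-A

iv7 is built on scale degree 4, which is B in both F# major and its parallel. Stacking thirds in F# minor on B gives B–D–F#–A.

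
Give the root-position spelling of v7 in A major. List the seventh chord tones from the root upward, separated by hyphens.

The root, E, is scale degree 5 — the same note in A major and A minor; only the chord quality changes. Building the minor-seventh chord from the parallel minor on E: E–G–B–D.

E-G-B-D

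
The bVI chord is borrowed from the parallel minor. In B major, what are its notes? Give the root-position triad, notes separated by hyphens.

G-B-D

Scale degree 6 in B major is G#. bVI uses the lowered form, G, taken from B minor. Stacking thirds in B minor on G gives G–B–D.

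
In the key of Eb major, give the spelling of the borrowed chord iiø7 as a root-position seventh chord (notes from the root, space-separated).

iiø7 is built on scale degree 2, which is F in both Eb major and its parallel. Building the half-diminished-seventh chord from the parallel minor on F: F–Ab–Cb–Eb.

F Ab Cb Eb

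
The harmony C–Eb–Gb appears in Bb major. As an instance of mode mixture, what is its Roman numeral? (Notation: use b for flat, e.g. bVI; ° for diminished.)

The root C is the diatonic 2nd degree of Bb major; the borrowing shows in the chord quality. Diatonically Bb major has Cm (ii) on that degree; C–Eb–Gb is instead the diminished chord native to Bb minor, so it takes the label ii°.

ii°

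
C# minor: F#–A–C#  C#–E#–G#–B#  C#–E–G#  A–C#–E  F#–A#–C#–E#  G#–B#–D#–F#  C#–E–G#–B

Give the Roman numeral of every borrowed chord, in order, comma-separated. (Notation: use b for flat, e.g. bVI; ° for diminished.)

Imaj7, IVmaj7

The diatonic triads in C# minor (with V from harmonic minor) are C#m, D#dim, E, F#m, G#, A, B. F#–A–C# = F#m, C#–E–G# = C#m, A–C#–E = A, G#–B#–D#–F# = G#7 and C#–E–G#–B = C#m7 are all diatonic. C#–E#–G#–B# is not: scale degree 1 in C# minor carries C#m (i). In C# major the chord on that degree is C#maj7, so here it functions as Imaj7, borrowed from the parallel major. F#–A#–C#–E# is not: scale degree 4 in C# minor carries F#m (iv). In C# major the chord on that degree is F#maj7, so here it functions as IVmaj7, borrowed from the parallel major.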